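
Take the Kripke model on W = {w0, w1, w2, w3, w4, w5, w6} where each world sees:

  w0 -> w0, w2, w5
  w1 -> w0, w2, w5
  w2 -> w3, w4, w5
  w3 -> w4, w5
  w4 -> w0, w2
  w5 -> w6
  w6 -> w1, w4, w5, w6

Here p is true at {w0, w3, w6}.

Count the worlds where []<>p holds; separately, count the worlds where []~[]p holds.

6 and 2

For []<>p:
w0: successors {w0, w2, w5}; <>p there: w0:T, w2:T, w5:T. ✓
w1: successors {w0, w2, w5}; <>p there: w0:T, w2:T, w5:T. ✓
w2: successors {w3, w4, w5}; <>p there: w3:F, w4:T, w5:T. ✗
w3: successors {w4, w5}; <>p there: w4:T, w5:T. ✓
w4: successors {w0, w2}; <>p there: w0:T, w2:T. ✓
w5: successors {w6}; <>p there: w6:T. ✓
w6: successors {w1, w4, w5, w6}; <>p there: w1:T, w4:T, w5:T, w6:T. ✓
— 6 worlds.
For []~[]p:
w0: successors {w0, w2, w5}; ~[]p there: w0:T, w2:T, w5:F. ✗
w1: successors {w0, w2, w5}; ~[]p there: w0:T, w2:T, w5:F. ✗
w2: successors {w3, w4, w5}; ~[]p there: w3:T, w4:T, w5:F. ✗
w3: successors {w4, w5}; ~[]p there: w4:T, w5:F. ✗
w4: successors {w0, w2}; ~[]p there: w0:T, w2:T. ✓
w5: successors {w6}; ~[]p there: w6:T. ✓
w6: successors {w1, w4, w5, w6}; ~[]p there: w1:T, w4:T, w5:F, w6:T. ✗
— 2 worlds.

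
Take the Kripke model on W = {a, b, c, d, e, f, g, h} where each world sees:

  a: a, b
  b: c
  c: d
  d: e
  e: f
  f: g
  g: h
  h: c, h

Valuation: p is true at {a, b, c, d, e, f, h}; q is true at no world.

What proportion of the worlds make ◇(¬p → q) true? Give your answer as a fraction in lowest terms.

7/8

a: successors {a, b}; ¬p → q there: a:T, b:T. ✓
b: successors {c}; ¬p → q there: c:T. ✓
c: successors {d}; ¬p → q there: d:T. ✓
d: successors {e}; ¬p → q there: e:T. ✓
e: successors {f}; ¬p → q there: f:T. ✓
f: successors {g}; ¬p → q there: g:F. ✗
g: successors {h}; ¬p → q there: h:T. ✓
h: successors {c, h}; ¬p → q there: c:T, h:T. ✓
That's 7 of 8 worlds, so 7/8.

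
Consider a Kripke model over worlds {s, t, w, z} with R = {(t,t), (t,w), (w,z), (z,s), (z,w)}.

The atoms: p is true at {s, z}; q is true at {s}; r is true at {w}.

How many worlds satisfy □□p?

2

s: no successors, so □□p holds vacuously. ✓
t: successors {t, w}; □p there: t:F, w:T. ✗
w: successors {z}; □p there: z:F. ✗
z: successors {s, w}; □p there: s:T, w:T. ✓
Satisfying worlds: {s, z}.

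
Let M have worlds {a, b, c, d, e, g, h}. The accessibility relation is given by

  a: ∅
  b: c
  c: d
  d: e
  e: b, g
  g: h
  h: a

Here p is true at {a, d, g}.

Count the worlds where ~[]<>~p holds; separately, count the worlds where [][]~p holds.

For ~[]<>~p:
a: []<>~p is T. ✗
b: []<>~p is F. ✓
c: []<>~p is T. ✗
d: []<>~p is T. ✗
e: []<>~p is T. ✗
g: []<>~p is F. ✓
h: []<>~p is F. ✓
— 3 worlds.
For [][]~p:
a: no successors, so [][]~p holds vacuously. ✓
b: successors {c}; []~p there: c:F. ✗
c: successors {d}; []~p there: d:T. ✓
d: successors {e}; []~p there: e:F. ✗
e: successors {b, g}; []~p there: b:T, g:T. ✓
g: successors {h}; []~p there: h:F. ✗
h: successors {a}; []~p there: a:T. ✓
— 4 worlds.

3 and 4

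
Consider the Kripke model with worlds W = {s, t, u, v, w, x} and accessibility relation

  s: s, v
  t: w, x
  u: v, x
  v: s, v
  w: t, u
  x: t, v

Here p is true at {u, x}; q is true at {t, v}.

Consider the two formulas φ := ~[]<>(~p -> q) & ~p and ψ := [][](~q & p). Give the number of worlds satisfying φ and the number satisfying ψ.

For ~[]<>(~p -> q) & ~p:
s: ~[]<>(~p -> q) is F, ~p is T. ✗
t: ~[]<>(~p -> q) is F, ~p is T. ✗
u: ~[]<>(~p -> q) is F, ~p is F. ✗
v: ~[]<>(~p -> q) is F, ~p is T. ✗
w: ~[]<>(~p -> q) is F, ~p is T. ✗
x: ~[]<>(~p -> q) is F, ~p is F. ✗
— 0 worlds.
For [][](~q & p):
s: successors {s, v}; [](~q & p) there: s:F, v:F. ✗
t: successors {w, x}; [](~q & p) there: w:F, x:F. ✗
u: successors {v, x}; [](~q & p) there: v:F, x:F. ✗
v: successors {s, v}; [](~q & p) there: s:F, v:F. ✗
w: successors {t, u}; [](~q & p) there: t:F, u:F. ✗
x: successors {t, v}; [](~q & p) there: t:F, v:F. ✗
— 0 worlds.

0 and 0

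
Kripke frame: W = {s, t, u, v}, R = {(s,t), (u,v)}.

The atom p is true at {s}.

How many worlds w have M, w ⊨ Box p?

s: successors {t}; p there: t:F. ✗
t: no successors, so Box p holds vacuously. ✓
u: successors {v}; p there: v:F. ✗
v: no successors, so Box p holds vacuously. ✓
Satisfying worlds: {t, v}.

2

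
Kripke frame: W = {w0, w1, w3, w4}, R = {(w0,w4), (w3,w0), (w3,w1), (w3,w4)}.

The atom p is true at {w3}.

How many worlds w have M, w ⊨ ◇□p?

2

w0: successors {w4}; □p there: w4:T. ✓
w1: no successors, so ◇□p fails. ✗
w3: successors {w0, w1, w4}; □p there: w0:F, w1:T, w4:T. ✓
w4: no successors, so ◇□p fails. ✗
Satisfying worlds: {w0, w3}.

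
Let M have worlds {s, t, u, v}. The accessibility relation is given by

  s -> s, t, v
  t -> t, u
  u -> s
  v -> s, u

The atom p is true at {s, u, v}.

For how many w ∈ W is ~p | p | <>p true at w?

s: ~p is F, p | <>p is T. ✓
t: ~p is T, p | <>p is T. ✓
u: ~p is F, p | <>p is T. ✓
v: ~p is F, p | <>p is T. ✓
Satisfying worlds: {s, t, u, v}.

4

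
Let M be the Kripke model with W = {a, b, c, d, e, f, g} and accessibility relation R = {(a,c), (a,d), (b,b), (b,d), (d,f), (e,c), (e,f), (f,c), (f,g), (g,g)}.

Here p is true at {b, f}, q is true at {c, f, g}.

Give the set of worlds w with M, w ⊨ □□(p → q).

{a, c, d, e, f, g}

a: successors {c, d}; □(p → q) there: c:T, d:T. ✓
b: successors {b, d}; □(p → q) there: b:F, d:T. ✗
c: no successors, so □□(p → q) holds vacuously. ✓
d: successors {f}; □(p → q) there: f:T. ✓
e: successors {c, f}; □(p → q) there: c:T, f:T. ✓
f: successors {c, g}; □(p → q) there: c:T, g:T. ✓
g: successors {g}; □(p → q) there: g:T. ✓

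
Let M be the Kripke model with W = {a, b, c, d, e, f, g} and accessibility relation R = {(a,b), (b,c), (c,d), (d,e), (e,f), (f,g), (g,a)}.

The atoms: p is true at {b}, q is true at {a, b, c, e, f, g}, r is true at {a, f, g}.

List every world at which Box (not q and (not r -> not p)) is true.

{c}

a: successors {b}; not q and (not r -> not p) there: b:F. ✗
b: successors {c}; not q and (not r -> not p) there: c:F. ✗
c: successors {d}; not q and (not r -> not p) there: d:T. ✓
d: successors {e}; not q and (not r -> not p) there: e:F. ✗
e: successors {f}; not q and (not r -> not p) there: f:F. ✗
f: successors {g}; not q and (not r -> not p) there: g:F. ✗
g: successors {a}; not q and (not r -> not p) there: a:F. ✗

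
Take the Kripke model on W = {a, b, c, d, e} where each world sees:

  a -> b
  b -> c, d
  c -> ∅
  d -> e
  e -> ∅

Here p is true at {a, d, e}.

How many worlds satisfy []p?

3

a: successors {b}; p there: b:F. ✗
b: successors {c, d}; p there: c:F, d:T. ✗
c: no successors, so []p holds vacuously. ✓
d: successors {e}; p there: e:T. ✓
e: no successors, so []p holds vacuously. ✓
Satisfying worlds: {c, d, e}.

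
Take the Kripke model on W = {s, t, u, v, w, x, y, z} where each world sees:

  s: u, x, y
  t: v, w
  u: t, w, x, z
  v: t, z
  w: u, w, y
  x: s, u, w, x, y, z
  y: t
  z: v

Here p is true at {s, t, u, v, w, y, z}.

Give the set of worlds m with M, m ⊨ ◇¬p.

{s, u, x}

s: successors {u, x, y}; ¬p there: u:F, x:T, y:F. ✓
t: successors {v, w}; ¬p there: v:F, w:F. ✗
u: successors {t, w, x, z}; ¬p there: t:F, w:F, x:T, z:F. ✓
v: successors {t, z}; ¬p there: t:F, z:F. ✗
w: successors {u, w, y}; ¬p there: u:F, w:F, y:F. ✗
x: successors {s, u, w, x, y, z}; ¬p there: s:F, u:F, w:F, x:T, y:F, z:F. ✓
y: successors {t}; ¬p there: t:F. ✗
z: successors {v}; ¬p there: v:F. ✗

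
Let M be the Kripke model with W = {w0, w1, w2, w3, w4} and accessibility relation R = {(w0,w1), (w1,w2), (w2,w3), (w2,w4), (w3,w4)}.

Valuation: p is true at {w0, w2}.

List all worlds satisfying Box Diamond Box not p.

w0: successors {w1}; Diamond Box not p there: w1:T. ✓
w1: successors {w2}; Diamond Box not p there: w2:T. ✓
w2: successors {w3, w4}; Diamond Box not p there: w3:T, w4:F. ✗
w3: successors {w4}; Diamond Box not p there: w4:F. ✗
w4: no successors, so Box Diamond Box not p holds vacuously. ✓

{w0, w1, w4}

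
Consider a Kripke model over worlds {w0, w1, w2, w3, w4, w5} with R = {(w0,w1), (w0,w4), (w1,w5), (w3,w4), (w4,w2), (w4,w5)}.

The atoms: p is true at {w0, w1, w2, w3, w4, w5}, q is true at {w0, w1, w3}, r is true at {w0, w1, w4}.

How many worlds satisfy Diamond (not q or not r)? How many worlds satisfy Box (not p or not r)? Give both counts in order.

4 and 4

For Diamond (not q or not r):
w0: successors {w1, w4}; not q or not r there: w1:F, w4:T. ✓
w1: successors {w5}; not q or not r there: w5:T. ✓
w2: no successors, so Diamond (not q or not r) fails. ✗
w3: successors {w4}; not q or not r there: w4:T. ✓
w4: successors {w2, w5}; not q or not r there: w2:T, w5:T. ✓
w5: no successors, so Diamond (not q or not r) fails. ✗
— 4 worlds.
For Box (not p or not r):
w0: successors {w1, w4}; not p or not r there: w1:F, w4:F. ✗
w1: successors {w5}; not p or not r there: w5:T. ✓
w2: no successors, so Box (not p or not r) holds vacuously. ✓
w3: successors {w4}; not p or not r there: w4:F. ✗
w4: successors {w2, w5}; not p or not r there: w2:T, w5:T. ✓
w5: no successors, so Box (not p or not r) holds vacuously. ✓
— 4 worlds.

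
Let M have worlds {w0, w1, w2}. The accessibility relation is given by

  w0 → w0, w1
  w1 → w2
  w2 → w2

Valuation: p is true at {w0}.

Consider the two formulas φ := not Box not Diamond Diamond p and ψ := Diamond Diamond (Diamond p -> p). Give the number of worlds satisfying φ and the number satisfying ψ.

1 and 3

For not Box not Diamond Diamond p:
w0: Box not Diamond Diamond p is F. ✓
w1: Box not Diamond Diamond p is T. ✗
w2: Box not Diamond Diamond p is T. ✗
— 1 world.
For Diamond Diamond (Diamond p -> p):
w0: successors {w0, w1}; Diamond (Diamond p -> p) there: w0:T, w1:T. ✓
w1: successors {w2}; Diamond (Diamond p -> p) there: w2:T. ✓
w2: successors {w2}; Diamond (Diamond p -> p) there: w2:T. ✓
— 3 worlds.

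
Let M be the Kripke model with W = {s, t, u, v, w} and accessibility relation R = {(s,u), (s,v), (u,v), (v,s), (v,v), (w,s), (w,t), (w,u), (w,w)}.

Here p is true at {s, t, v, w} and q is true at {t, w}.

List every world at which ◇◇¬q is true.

s: successors {u, v}; ◇¬q there: u:T, v:T. ✓
t: no successors, so ◇◇¬q fails. ✗
u: successors {v}; ◇¬q there: v:T. ✓
v: successors {s, v}; ◇¬q there: s:T, v:T. ✓
w: successors {s, t, u, w}; ◇¬q there: s:T, t:F, u:T, w:T. ✓

{s, u, v, w}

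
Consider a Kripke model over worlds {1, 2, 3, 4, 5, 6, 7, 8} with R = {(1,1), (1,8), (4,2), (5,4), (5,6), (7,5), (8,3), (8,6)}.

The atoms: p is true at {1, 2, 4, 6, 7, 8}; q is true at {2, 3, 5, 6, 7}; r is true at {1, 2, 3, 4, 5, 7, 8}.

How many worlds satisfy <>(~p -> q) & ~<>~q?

1: <>(~p -> q) is T, ~<>~q is F. ✗
2: <>(~p -> q) is F, ~<>~q is T. ✗
3: <>(~p -> q) is F, ~<>~q is T. ✗
4: <>(~p -> q) is T, ~<>~q is T. ✓
5: <>(~p -> q) is T, ~<>~q is F. ✗
6: <>(~p -> q) is F, ~<>~q is T. ✗
7: <>(~p -> q) is T, ~<>~q is T. ✓
8: <>(~p -> q) is T, ~<>~q is T. ✓
Satisfying worlds: {4, 7, 8}.

3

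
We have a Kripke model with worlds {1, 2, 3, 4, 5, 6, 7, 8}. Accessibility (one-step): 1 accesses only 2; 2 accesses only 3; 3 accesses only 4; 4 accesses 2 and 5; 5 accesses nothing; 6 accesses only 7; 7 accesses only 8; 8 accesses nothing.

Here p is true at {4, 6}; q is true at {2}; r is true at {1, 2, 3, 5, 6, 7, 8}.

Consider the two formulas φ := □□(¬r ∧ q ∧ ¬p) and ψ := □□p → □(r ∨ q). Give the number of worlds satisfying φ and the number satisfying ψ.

For □□(¬r ∧ q ∧ ¬p):
1: successors {2}; □(¬r ∧ q ∧ ¬p) there: 2:F. ✗
2: successors {3}; □(¬r ∧ q ∧ ¬p) there: 3:F. ✗
3: successors {4}; □(¬r ∧ q ∧ ¬p) there: 4:F. ✗
4: successors {2, 5}; □(¬r ∧ q ∧ ¬p) there: 2:F, 5:T. ✗
5: no successors, so □□(¬r ∧ q ∧ ¬p) holds vacuously. ✓
6: successors {7}; □(¬r ∧ q ∧ ¬p) there: 7:F. ✗
7: successors {8}; □(¬r ∧ q ∧ ¬p) there: 8:T. ✓
8: no successors, so □□(¬r ∧ q ∧ ¬p) holds vacuously. ✓
— 3 worlds.
For □□p → □(r ∨ q):
1: □□p is F, □(r ∨ q) is T. ✓
2: □□p is T, □(r ∨ q) is T. ✓
3: □□p is F, □(r ∨ q) is F. ✓
4: □□p is F, □(r ∨ q) is T. ✓
5: □□p is T, □(r ∨ q) is T. ✓
6: □□p is F, □(r ∨ q) is T. ✓
7: □□p is T, □(r ∨ q) is T. ✓
8: □□p is T, □(r ∨ q) is T. ✓
— 8 worlds.

3 and 8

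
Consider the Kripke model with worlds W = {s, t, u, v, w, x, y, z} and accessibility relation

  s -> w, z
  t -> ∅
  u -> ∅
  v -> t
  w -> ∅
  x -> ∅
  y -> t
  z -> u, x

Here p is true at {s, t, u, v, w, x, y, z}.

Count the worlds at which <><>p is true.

1

s: successors {w, z}; <>p there: w:F, z:T. ✓
t: no successors, so <><>p fails. ✗
u: no successors, so <><>p fails. ✗
v: successors {t}; <>p there: t:F. ✗
w: no successors, so <><>p fails. ✗
x: no successors, so <><>p fails. ✗
y: successors {t}; <>p there: t:F. ✗
z: successors {u, x}; <>p there: u:F, x:F. ✗
Satisfying worlds: {s}.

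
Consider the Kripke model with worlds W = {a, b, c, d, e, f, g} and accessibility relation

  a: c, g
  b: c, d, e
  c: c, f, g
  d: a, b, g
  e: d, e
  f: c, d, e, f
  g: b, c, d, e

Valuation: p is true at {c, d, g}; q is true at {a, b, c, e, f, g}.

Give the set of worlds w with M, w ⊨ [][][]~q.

a: successors {c, g}; [][]~q there: c:F, g:F. ✗
b: successors {c, d, e}; [][]~q there: c:F, d:F, e:F. ✗
c: successors {c, f, g}; [][]~q there: c:F, f:F, g:F. ✗
d: successors {a, b, g}; [][]~q there: a:F, b:F, g:F. ✗
e: successors {d, e}; [][]~q there: d:F, e:F. ✗
f: successors {c, d, e, f}; [][]~q there: c:F, d:F, e:F, f:F. ✗
g: successors {b, c, d, e}; [][]~q there: b:F, c:F, d:F, e:F. ✗

∅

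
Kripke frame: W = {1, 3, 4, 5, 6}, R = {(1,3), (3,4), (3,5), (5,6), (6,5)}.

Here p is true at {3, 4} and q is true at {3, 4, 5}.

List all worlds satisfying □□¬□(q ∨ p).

{4, 5}

1: successors {3}; □¬□(q ∨ p) there: 3:F. ✗
3: successors {4, 5}; □¬□(q ∨ p) there: 4:T, 5:F. ✗
4: no successors, so □□¬□(q ∨ p) holds vacuously. ✓
5: successors {6}; □¬□(q ∨ p) there: 6:T. ✓
6: successors {5}; □¬□(q ∨ p) there: 5:F. ✗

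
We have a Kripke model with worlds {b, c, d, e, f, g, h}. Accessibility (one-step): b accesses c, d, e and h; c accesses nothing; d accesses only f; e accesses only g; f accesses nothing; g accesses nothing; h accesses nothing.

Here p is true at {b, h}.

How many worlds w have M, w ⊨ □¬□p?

b: successors {c, d, e, h}; ¬□p there: c:F, d:T, e:T, h:F. ✗
c: no successors, so □¬□p holds vacuously. ✓
d: successors {f}; ¬□p there: f:F. ✗
e: successors {g}; ¬□p there: g:F. ✗
f: no successors, so □¬□p holds vacuously. ✓
g: no successors, so □¬□p holds vacuously. ✓
h: no successors, so □¬□p holds vacuously. ✓
Satisfying worlds: {c, f, g, h}.

4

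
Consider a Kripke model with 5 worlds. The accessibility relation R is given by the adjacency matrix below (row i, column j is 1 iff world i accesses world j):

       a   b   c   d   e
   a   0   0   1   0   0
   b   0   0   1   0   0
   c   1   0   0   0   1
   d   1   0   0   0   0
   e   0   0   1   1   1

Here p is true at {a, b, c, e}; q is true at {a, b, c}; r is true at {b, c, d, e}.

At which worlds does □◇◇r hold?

a: successors {c}; ◇◇r there: c:T. ✓
b: successors {c}; ◇◇r there: c:T. ✓
c: successors {a, e}; ◇◇r there: a:T, e:T. ✓
d: successors {a}; ◇◇r there: a:T. ✓
e: successors {c, d, e}; ◇◇r there: c:T, d:T, e:T. ✓

{a, b, c, d, e}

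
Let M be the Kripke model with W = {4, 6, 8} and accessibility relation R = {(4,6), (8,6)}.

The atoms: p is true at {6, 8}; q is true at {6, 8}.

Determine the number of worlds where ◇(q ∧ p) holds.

4: successors {6}; q ∧ p there: 6:T. ✓
6: no successors, so ◇(q ∧ p) fails. ✗
8: successors {6}; q ∧ p there: 6:T. ✓
Satisfying worlds: {4, 8}.

2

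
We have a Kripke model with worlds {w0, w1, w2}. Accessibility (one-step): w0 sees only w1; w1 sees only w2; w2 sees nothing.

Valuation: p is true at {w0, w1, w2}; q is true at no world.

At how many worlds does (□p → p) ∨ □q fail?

w0: □p → p is T, □q is F. ✓
w1: □p → p is T, □q is F. ✓
w2: □p → p is T, □q is T. ✓
Satisfying worlds: {w0, w1, w2}.
So (□p → p) ∨ □q fails at the other 0 worlds.

0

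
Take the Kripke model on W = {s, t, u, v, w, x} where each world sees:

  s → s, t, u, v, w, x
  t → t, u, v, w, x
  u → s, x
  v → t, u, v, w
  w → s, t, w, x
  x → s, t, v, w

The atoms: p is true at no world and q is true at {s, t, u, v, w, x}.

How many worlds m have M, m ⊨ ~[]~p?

0

s: []~p is T. ✗
t: []~p is T. ✗
u: []~p is T. ✗
v: []~p is T. ✗
w: []~p is T. ✗
x: []~p is T. ✗
Satisfying worlds: ∅.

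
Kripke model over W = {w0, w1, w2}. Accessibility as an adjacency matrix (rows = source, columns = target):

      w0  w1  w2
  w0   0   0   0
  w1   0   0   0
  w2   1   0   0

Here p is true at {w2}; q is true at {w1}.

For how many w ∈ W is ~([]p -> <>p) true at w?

w0: []p -> <>p is F. ✓
w1: []p -> <>p is F. ✓
w2: []p -> <>p is T. ✗
Satisfying worlds: {w0, w1}.

2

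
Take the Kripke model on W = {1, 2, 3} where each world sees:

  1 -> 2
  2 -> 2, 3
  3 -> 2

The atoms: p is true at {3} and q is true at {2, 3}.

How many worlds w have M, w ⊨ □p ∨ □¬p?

2

1: □p is F, □¬p is T. ✓
2: □p is F, □¬p is F. ✗
3: □p is F, □¬p is T. ✓
Satisfying worlds: {1, 3}.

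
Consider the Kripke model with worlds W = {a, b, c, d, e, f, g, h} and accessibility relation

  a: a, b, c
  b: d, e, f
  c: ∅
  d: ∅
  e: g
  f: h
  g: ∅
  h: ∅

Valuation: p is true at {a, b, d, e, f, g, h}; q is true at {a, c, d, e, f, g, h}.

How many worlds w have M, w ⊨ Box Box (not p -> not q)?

a: successors {a, b, c}; Box (not p -> not q) there: a:F, b:T, c:T. ✗
b: successors {d, e, f}; Box (not p -> not q) there: d:T, e:T, f:T. ✓
c: no successors, so Box Box (not p -> not q) holds vacuously. ✓
d: no successors, so Box Box (not p -> not q) holds vacuously. ✓
e: successors {g}; Box (not p -> not q) there: g:T. ✓
f: successors {h}; Box (not p -> not q) there: h:T. ✓
g: no successors, so Box Box (not p -> not q) holds vacuously. ✓
h: no successors, so Box Box (not p -> not q) holds vacuously. ✓
Satisfying worlds: {b, c, d, e, f, g, h}.

7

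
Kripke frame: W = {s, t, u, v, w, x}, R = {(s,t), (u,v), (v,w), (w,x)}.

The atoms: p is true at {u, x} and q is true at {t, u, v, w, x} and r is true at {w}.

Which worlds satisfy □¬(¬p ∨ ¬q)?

s: successors {t}; ¬(¬p ∨ ¬q) there: t:F. ✗
t: no successors, so □¬(¬p ∨ ¬q) holds vacuously. ✓
u: successors {v}; ¬(¬p ∨ ¬q) there: v:F. ✗
v: successors {w}; ¬(¬p ∨ ¬q) there: w:F. ✗
w: successors {x}; ¬(¬p ∨ ¬q) there: x:T. ✓
x: no successors, so □¬(¬p ∨ ¬q) holds vacuously. ✓

{t, w, x}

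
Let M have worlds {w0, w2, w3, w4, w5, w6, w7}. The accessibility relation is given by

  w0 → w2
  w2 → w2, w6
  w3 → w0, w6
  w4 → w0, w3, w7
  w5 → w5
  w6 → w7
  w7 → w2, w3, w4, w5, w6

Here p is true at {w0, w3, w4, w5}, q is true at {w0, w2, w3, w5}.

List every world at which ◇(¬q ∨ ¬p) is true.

{w0, w2, w3, w4, w6, w7}

w0: successors {w2}; ¬q ∨ ¬p there: w2:T. ✓
w2: successors {w2, w6}; ¬q ∨ ¬p there: w2:T, w6:T. ✓
w3: successors {w0, w6}; ¬q ∨ ¬p there: w0:F, w6:T. ✓
w4: successors {w0, w3, w7}; ¬q ∨ ¬p there: w0:F, w3:F, w7:T. ✓
w5: successors {w5}; ¬q ∨ ¬p there: w5:F. ✗
w6: successors {w7}; ¬q ∨ ¬p there: w7:T. ✓
w7: successors {w2, w3, w4, w5, w6}; ¬q ∨ ¬p there: w2:T, w3:F, w4:T, w5:F, w6:T. ✓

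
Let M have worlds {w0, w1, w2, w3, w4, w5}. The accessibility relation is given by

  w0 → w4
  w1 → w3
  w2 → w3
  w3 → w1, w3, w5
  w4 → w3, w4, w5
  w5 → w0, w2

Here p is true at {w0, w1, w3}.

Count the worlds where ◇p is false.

w0: successors {w4}; p there: w4:F. ✗
w1: successors {w3}; p there: w3:T. ✓
w2: successors {w3}; p there: w3:T. ✓
w3: successors {w1, w3, w5}; p there: w1:T, w3:T, w5:F. ✓
w4: successors {w3, w4, w5}; p there: w3:T, w4:F, w5:F. ✓
w5: successors {w0, w2}; p there: w0:T, w2:F. ✓
Satisfying worlds: {w1, w2, w3, w4, w5}.
So ◇p fails at the other 1 world.

1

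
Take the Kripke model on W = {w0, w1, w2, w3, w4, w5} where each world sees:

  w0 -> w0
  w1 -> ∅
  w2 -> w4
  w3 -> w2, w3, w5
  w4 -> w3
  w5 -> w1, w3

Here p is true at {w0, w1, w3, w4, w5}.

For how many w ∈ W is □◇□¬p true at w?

1

w0: successors {w0}; ◇□¬p there: w0:F. ✗
w1: no successors, so □◇□¬p holds vacuously. ✓
w2: successors {w4}; ◇□¬p there: w4:F. ✗
w3: successors {w2, w3, w5}; ◇□¬p there: w2:F, w3:F, w5:T. ✗
w4: successors {w3}; ◇□¬p there: w3:F. ✗
w5: successors {w1, w3}; ◇□¬p there: w1:F, w3:F. ✗
Satisfying worlds: {w1}.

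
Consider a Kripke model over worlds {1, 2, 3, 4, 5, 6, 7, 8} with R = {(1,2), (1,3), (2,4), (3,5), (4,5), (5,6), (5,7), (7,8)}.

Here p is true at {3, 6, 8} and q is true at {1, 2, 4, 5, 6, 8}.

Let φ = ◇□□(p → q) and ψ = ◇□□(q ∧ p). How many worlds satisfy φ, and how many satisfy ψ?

6 and 4

For ◇□□(p → q):
1: successors {2, 3}; □□(p → q) there: 2:T, 3:T. ✓
2: successors {4}; □□(p → q) there: 4:T. ✓
3: successors {5}; □□(p → q) there: 5:T. ✓
4: successors {5}; □□(p → q) there: 5:T. ✓
5: successors {6, 7}; □□(p → q) there: 6:T, 7:T. ✓
6: no successors, so ◇□□(p → q) fails. ✗
7: successors {8}; □□(p → q) there: 8:T. ✓
8: no successors, so ◇□□(p → q) fails. ✗
— 6 worlds.
For ◇□□(q ∧ p):
1: successors {2, 3}; □□(q ∧ p) there: 2:F, 3:F. ✗
2: successors {4}; □□(q ∧ p) there: 4:F. ✗
3: successors {5}; □□(q ∧ p) there: 5:T. ✓
4: successors {5}; □□(q ∧ p) there: 5:T. ✓
5: successors {6, 7}; □□(q ∧ p) there: 6:T, 7:T. ✓
6: no successors, so ◇□□(q ∧ p) fails. ✗
7: successors {8}; □□(q ∧ p) there: 8:T. ✓
8: no successors, so ◇□□(q ∧ p) fails. ✗
— 4 worlds.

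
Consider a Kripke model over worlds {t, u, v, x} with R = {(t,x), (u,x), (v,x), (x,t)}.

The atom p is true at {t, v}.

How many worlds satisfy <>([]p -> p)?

t: successors {x}; []p -> p there: x:F. ✗
u: successors {x}; []p -> p there: x:F. ✗
v: successors {x}; []p -> p there: x:F. ✗
x: successors {t}; []p -> p there: t:T. ✓
Satisfying worlds: {x}.

1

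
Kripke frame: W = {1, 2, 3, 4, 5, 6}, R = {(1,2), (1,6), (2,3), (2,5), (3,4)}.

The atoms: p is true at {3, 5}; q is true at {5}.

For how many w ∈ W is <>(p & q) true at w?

1

1: successors {2, 6}; p & q there: 2:F, 6:F. ✗
2: successors {3, 5}; p & q there: 3:F, 5:T. ✓
3: successors {4}; p & q there: 4:F. ✗
4: no successors, so <>(p & q) fails. ✗
5: no successors, so <>(p & q) fails. ✗
6: no successors, so <>(p & q) fails. ✗
Satisfying worlds: {2}.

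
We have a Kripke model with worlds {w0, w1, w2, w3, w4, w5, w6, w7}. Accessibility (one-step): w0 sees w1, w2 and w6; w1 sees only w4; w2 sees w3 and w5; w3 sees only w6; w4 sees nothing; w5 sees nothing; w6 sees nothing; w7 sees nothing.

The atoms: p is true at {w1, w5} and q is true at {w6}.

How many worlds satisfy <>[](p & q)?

w0: successors {w1, w2, w6}; [](p & q) there: w1:F, w2:F, w6:T. ✓
w1: successors {w4}; [](p & q) there: w4:T. ✓
w2: successors {w3, w5}; [](p & q) there: w3:F, w5:T. ✓
w3: successors {w6}; [](p & q) there: w6:T. ✓
w4: no successors, so <>[](p & q) fails. ✗
w5: no successors, so <>[](p & q) fails. ✗
w6: no successors, so <>[](p & q) fails. ✗
w7: no successors, so <>[](p & q) fails. ✗
Satisfying worlds: {w0, w1, w2, w3}.

4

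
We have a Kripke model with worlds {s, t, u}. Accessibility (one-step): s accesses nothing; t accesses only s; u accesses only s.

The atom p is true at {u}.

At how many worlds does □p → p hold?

s: □p is T, p is F. ✗
t: □p is F, p is F. ✓
u: □p is F, p is T. ✓
Satisfying worlds: {t, u}.

2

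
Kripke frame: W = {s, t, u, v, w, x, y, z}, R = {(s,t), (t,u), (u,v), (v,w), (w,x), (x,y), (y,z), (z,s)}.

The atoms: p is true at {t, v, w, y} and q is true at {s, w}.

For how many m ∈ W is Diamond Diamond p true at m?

s: successors {t}; Diamond p there: t:F. ✗
t: successors {u}; Diamond p there: u:T. ✓
u: successors {v}; Diamond p there: v:T. ✓
v: successors {w}; Diamond p there: w:F. ✗
w: successors {x}; Diamond p there: x:T. ✓
x: successors {y}; Diamond p there: y:F. ✗
y: successors {z}; Diamond p there: z:F. ✗
z: successors {s}; Diamond p there: s:T. ✓
Satisfying worlds: {t, u, w, z}.

4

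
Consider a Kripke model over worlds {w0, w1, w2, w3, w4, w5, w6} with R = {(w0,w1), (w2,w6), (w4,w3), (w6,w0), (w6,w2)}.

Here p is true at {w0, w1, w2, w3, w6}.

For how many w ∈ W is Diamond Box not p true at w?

w0: successors {w1}; Box not p there: w1:T. ✓
w1: no successors, so Diamond Box not p fails. ✗
w2: successors {w6}; Box not p there: w6:F. ✗
w3: no successors, so Diamond Box not p fails. ✗
w4: successors {w3}; Box not p there: w3:T. ✓
w5: no successors, so Diamond Box not p fails. ✗
w6: successors {w0, w2}; Box not p there: w0:F, w2:F. ✗
Satisfying worlds: {w0, w4}.

2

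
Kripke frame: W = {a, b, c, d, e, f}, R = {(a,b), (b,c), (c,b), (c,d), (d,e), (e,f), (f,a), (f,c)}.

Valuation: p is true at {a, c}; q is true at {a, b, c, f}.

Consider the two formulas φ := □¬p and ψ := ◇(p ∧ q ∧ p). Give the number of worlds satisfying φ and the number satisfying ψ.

For □¬p:
a: successors {b}; ¬p there: b:T. ✓
b: successors {c}; ¬p there: c:F. ✗
c: successors {b, d}; ¬p there: b:T, d:T. ✓
d: successors {e}; ¬p there: e:T. ✓
e: successors {f}; ¬p there: f:T. ✓
f: successors {a, c}; ¬p there: a:F, c:F. ✗
— 4 worlds.
For ◇(p ∧ q ∧ p):
a: successors {b}; p ∧ q ∧ p there: b:F. ✗
b: successors {c}; p ∧ q ∧ p there: c:T. ✓
c: successors {b, d}; p ∧ q ∧ p there: b:F, d:F. ✗
d: successors {e}; p ∧ q ∧ p there: e:F. ✗
e: successors {f}; p ∧ q ∧ p there: f:F. ✗
f: successors {a, c}; p ∧ q ∧ p there: a:T, c:T. ✓
— 2 worlds.

4 and 2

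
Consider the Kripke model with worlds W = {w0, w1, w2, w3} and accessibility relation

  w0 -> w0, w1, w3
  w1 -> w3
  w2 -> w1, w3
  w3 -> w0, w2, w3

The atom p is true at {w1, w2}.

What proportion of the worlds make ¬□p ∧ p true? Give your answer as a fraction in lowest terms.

1/2

w0: ¬□p is T, p is F. ✗
w1: ¬□p is T, p is T. ✓
w2: ¬□p is T, p is T. ✓
w3: ¬□p is T, p is F. ✗
That's 2 of 4 worlds, so 2/4 = 1/2.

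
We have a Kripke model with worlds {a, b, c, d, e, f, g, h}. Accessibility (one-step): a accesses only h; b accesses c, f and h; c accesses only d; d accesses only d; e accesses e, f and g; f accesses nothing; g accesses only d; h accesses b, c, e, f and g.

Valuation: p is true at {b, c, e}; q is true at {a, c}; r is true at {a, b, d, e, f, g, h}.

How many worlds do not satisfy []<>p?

6

a: successors {h}; <>p there: h:T. ✓
b: successors {c, f, h}; <>p there: c:F, f:F, h:T. ✗
c: successors {d}; <>p there: d:F. ✗
d: successors {d}; <>p there: d:F. ✗
e: successors {e, f, g}; <>p there: e:T, f:F, g:F. ✗
f: no successors, so []<>p holds vacuously. ✓
g: successors {d}; <>p there: d:F. ✗
h: successors {b, c, e, f, g}; <>p there: b:T, c:F, e:T, f:F, g:F. ✗
Satisfying worlds: {a, f}.
So []<>p fails at the other 6 worlds.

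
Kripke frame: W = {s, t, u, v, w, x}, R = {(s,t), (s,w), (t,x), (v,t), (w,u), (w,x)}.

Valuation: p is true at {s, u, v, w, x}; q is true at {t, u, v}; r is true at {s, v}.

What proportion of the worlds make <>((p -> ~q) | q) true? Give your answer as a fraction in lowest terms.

s: successors {t, w}; (p -> ~q) | q there: t:T, w:T. ✓
t: successors {x}; (p -> ~q) | q there: x:T. ✓
u: no successors, so <>((p -> ~q) | q) fails. ✗
v: successors {t}; (p -> ~q) | q there: t:T. ✓
w: successors {u, x}; (p -> ~q) | q there: u:T, x:T. ✓
x: no successors, so <>((p -> ~q) | q) fails. ✗
That's 4 of 6 worlds, so 4/6 = 2/3.

2/3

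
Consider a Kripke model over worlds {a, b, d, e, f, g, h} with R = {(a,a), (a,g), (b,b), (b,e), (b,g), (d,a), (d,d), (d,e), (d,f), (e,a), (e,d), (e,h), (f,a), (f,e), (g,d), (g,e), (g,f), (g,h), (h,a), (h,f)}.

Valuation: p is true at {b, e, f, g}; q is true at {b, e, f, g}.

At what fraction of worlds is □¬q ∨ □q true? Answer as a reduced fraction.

a: □¬q is F, □q is F. ✗
b: □¬q is F, □q is T. ✓
d: □¬q is F, □q is F. ✗
e: □¬q is T, □q is F. ✓
f: □¬q is F, □q is F. ✗
g: □¬q is F, □q is F. ✗
h: □¬q is F, □q is F. ✗
That's 2 of 7 worlds, so 2/7.

2/7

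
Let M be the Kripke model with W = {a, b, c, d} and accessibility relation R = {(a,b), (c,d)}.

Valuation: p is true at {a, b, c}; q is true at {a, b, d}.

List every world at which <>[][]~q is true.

a: successors {b}; [][]~q there: b:T. ✓
b: no successors, so <>[][]~q fails. ✗
c: successors {d}; [][]~q there: d:T. ✓
d: no successors, so <>[][]~q fails. ✗

{a, c}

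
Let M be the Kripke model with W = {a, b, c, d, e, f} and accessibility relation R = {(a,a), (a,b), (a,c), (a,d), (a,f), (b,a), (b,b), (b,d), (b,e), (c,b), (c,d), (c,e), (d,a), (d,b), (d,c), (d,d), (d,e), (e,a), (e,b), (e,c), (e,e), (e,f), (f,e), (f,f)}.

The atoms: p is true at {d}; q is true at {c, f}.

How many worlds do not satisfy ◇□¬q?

1

a: successors {a, b, c, d, f}; □¬q there: a:F, b:T, c:T, d:F, f:F. ✓
b: successors {a, b, d, e}; □¬q there: a:F, b:T, d:F, e:F. ✓
c: successors {b, d, e}; □¬q there: b:T, d:F, e:F. ✓
d: successors {a, b, c, d, e}; □¬q there: a:F, b:T, c:T, d:F, e:F. ✓
e: successors {a, b, c, e, f}; □¬q there: a:F, b:T, c:T, e:F, f:F. ✓
f: successors {e, f}; □¬q there: e:F, f:F. ✗
Satisfying worlds: {a, b, c, d, e}.
So ◇□¬q fails at the other 1 world.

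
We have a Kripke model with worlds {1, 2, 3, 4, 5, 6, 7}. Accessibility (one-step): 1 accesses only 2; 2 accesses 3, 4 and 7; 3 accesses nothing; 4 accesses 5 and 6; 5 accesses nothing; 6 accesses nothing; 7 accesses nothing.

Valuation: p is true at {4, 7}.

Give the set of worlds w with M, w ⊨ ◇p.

{2}

1: successors {2}; p there: 2:F. ✗
2: successors {3, 4, 7}; p there: 3:F, 4:T, 7:T. ✓
3: no successors, so ◇p fails. ✗
4: successors {5, 6}; p there: 5:F, 6:F. ✗
5: no successors, so ◇p fails. ✗
6: no successors, so ◇p fails. ✗
7: no successors, so ◇p fails. ✗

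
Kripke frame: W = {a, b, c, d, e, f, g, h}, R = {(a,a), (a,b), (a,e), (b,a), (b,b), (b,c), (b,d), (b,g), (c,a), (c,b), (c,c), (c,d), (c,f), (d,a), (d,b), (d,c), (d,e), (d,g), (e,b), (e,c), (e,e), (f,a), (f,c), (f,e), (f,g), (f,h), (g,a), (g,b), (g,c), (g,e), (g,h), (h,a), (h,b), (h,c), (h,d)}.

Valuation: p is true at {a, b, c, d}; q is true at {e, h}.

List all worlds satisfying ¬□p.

{a, b, c, d, e, f, g}

a: □p is F. ✓
b: □p is F. ✓
c: □p is F. ✓
d: □p is F. ✓
e: □p is F. ✓
f: □p is F. ✓
g: □p is F. ✓
h: □p is T. ✗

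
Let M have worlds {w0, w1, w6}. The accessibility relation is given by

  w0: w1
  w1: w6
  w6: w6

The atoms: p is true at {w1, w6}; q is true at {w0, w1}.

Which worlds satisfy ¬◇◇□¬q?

w0: ◇◇□¬q is T. ✗
w1: ◇◇□¬q is T. ✗
w6: ◇◇□¬q is T. ✗

∅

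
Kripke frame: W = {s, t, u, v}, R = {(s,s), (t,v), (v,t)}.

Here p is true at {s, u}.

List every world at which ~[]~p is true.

{s}

s: []~p is F. ✓
t: []~p is T. ✗
u: []~p is T. ✗
v: []~p is T. ✗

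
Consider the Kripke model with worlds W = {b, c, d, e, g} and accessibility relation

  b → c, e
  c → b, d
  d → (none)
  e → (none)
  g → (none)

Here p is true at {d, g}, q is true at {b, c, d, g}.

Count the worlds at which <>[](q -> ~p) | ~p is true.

b: <>[](q -> ~p) is T, ~p is T. ✓
c: <>[](q -> ~p) is T, ~p is T. ✓
d: <>[](q -> ~p) is F, ~p is F. ✗
e: <>[](q -> ~p) is F, ~p is T. ✓
g: <>[](q -> ~p) is F, ~p is F. ✗
Satisfying worlds: {b, c, e}.

3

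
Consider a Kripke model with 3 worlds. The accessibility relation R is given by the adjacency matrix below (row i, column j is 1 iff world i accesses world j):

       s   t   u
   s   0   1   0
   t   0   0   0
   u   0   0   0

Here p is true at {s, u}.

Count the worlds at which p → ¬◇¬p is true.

s: p is T, ¬◇¬p is F. ✗
t: p is F, ¬◇¬p is T. ✓
u: p is T, ¬◇¬p is T. ✓
Satisfying worlds: {t, u}.

2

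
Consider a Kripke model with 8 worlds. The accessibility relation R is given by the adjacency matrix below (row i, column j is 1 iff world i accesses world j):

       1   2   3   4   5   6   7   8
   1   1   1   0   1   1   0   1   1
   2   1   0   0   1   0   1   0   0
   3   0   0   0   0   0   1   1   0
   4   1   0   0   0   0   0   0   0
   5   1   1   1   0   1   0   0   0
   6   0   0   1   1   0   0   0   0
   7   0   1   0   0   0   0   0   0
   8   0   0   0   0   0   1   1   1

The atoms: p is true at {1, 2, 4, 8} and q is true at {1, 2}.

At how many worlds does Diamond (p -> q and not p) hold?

1: successors {1, 2, 4, 5, 7, 8}; p -> q and not p there: 1:F, 2:F, 4:F, 5:T, 7:T, 8:F. ✓
2: successors {1, 4, 6}; p -> q and not p there: 1:F, 4:F, 6:T. ✓
3: successors {6, 7}; p -> q and not p there: 6:T, 7:T. ✓
4: successors {1}; p -> q and not p there: 1:F. ✗
5: successors {1, 2, 3, 5}; p -> q and not p there: 1:F, 2:F, 3:T, 5:T. ✓
6: successors {3, 4}; p -> q and not p there: 3:T, 4:F. ✓
7: successors {2}; p -> q and not p there: 2:F. ✗
8: successors {6, 7, 8}; p -> q and not p there: 6:T, 7:T, 8:F. ✓
Satisfying worlds: {1, 2, 3, 5, 6, 8}.

6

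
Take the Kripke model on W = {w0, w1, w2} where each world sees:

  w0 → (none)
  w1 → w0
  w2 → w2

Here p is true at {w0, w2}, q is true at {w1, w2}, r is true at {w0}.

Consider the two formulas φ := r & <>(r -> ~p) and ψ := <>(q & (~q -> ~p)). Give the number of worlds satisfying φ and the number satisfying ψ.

For r & <>(r -> ~p):
w0: r is T, <>(r -> ~p) is F. ✗
w1: r is F, <>(r -> ~p) is F. ✗
w2: r is F, <>(r -> ~p) is T. ✗
— 0 worlds.
For <>(q & (~q -> ~p)):
w0: no successors, so <>(q & (~q -> ~p)) fails. ✗
w1: successors {w0}; q & (~q -> ~p) there: w0:F. ✗
w2: successors {w2}; q & (~q -> ~p) there: w2:T. ✓
— 1 world.

0 and 1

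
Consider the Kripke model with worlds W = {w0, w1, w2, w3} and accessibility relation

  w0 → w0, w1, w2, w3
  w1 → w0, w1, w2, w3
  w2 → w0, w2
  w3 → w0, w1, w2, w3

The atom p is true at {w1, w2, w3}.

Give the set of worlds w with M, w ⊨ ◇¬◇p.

∅

w0: successors {w0, w1, w2, w3}; ¬◇p there: w0:F, w1:F, w2:F, w3:F. ✗
w1: successors {w0, w1, w2, w3}; ¬◇p there: w0:F, w1:F, w2:F, w3:F. ✗
w2: successors {w0, w2}; ¬◇p there: w0:F, w2:F. ✗
w3: successors {w0, w1, w2, w3}; ¬◇p there: w0:F, w1:F, w2:F, w3:F. ✗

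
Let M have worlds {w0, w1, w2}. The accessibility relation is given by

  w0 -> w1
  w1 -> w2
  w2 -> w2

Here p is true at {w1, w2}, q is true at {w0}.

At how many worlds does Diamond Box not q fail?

w0: successors {w1}; Box not q there: w1:T. ✓
w1: successors {w2}; Box not q there: w2:T. ✓
w2: successors {w2}; Box not q there: w2:T. ✓
Satisfying worlds: {w0, w1, w2}.
So Diamond Box not q fails at the other 0 worlds.

0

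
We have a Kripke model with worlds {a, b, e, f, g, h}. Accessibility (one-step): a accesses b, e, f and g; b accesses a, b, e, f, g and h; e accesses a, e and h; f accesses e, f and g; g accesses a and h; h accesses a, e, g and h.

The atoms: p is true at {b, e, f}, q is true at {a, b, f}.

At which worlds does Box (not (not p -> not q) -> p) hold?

a: successors {b, e, f, g}; not (not p -> not q) -> p there: b:T, e:T, f:T, g:T. ✓
b: successors {a, b, e, f, g, h}; not (not p -> not q) -> p there: a:F, b:T, e:T, f:T, g:T, h:T. ✗
e: successors {a, e, h}; not (not p -> not q) -> p there: a:F, e:T, h:T. ✗
f: successors {e, f, g}; not (not p -> not q) -> p there: e:T, f:T, g:T. ✓
g: successors {a, h}; not (not p -> not q) -> p there: a:F, h:T. ✗
h: successors {a, e, g, h}; not (not p -> not q) -> p there: a:F, e:T, g:T, h:T. ✗

{a, f}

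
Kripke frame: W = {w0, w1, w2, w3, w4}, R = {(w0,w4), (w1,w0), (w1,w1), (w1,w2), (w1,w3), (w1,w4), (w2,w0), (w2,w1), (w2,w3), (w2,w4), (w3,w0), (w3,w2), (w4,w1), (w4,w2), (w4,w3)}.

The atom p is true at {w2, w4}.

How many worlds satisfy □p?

1

w0: successors {w4}; p there: w4:T. ✓
w1: successors {w0, w1, w2, w3, w4}; p there: w0:F, w1:F, w2:T, w3:F, w4:T. ✗
w2: successors {w0, w1, w3, w4}; p there: w0:F, w1:F, w3:F, w4:T. ✗
w3: successors {w0, w2}; p there: w0:F, w2:T. ✗
w4: successors {w1, w2, w3}; p there: w1:F, w2:T, w3:F. ✗
Satisfying worlds: {w0}.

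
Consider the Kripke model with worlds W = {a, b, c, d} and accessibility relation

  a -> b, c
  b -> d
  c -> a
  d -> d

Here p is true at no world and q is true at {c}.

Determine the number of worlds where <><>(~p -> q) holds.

a: successors {b, c}; <>(~p -> q) there: b:F, c:F. ✗
b: successors {d}; <>(~p -> q) there: d:F. ✗
c: successors {a}; <>(~p -> q) there: a:T. ✓
d: successors {d}; <>(~p -> q) there: d:F. ✗
Satisfying worlds: {c}.

1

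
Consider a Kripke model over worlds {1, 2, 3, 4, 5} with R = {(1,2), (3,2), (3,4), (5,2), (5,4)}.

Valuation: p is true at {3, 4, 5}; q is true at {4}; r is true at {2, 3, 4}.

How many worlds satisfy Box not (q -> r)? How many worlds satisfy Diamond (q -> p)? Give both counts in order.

2 and 3

For Box not (q -> r):
1: successors {2}; not (q -> r) there: 2:F. ✗
2: no successors, so Box not (q -> r) holds vacuously. ✓
3: successors {2, 4}; not (q -> r) there: 2:F, 4:F. ✗
4: no successors, so Box not (q -> r) holds vacuously. ✓
5: successors {2, 4}; not (q -> r) there: 2:F, 4:F. ✗
— 2 worlds.
For Diamond (q -> p):
1: successors {2}; q -> p there: 2:T. ✓
2: no successors, so Diamond (q -> p) fails. ✗
3: successors {2, 4}; q -> p there: 2:T, 4:T. ✓
4: no successors, so Diamond (q -> p) fails. ✗
5: successors {2, 4}; q -> p there: 2:T, 4:T. ✓
— 3 worlds.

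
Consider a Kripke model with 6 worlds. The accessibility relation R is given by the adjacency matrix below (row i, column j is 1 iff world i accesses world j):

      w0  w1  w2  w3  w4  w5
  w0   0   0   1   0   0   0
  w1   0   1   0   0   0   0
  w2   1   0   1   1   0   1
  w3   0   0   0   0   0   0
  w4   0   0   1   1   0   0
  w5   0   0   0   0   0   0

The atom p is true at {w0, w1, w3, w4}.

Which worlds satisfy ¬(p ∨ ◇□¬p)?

w0: p ∨ ◇□¬p is T. ✗
w1: p ∨ ◇□¬p is T. ✗
w2: p ∨ ◇□¬p is T. ✗
w3: p ∨ ◇□¬p is T. ✗
w4: p ∨ ◇□¬p is T. ✗
w5: p ∨ ◇□¬p is F. ✓

{w5}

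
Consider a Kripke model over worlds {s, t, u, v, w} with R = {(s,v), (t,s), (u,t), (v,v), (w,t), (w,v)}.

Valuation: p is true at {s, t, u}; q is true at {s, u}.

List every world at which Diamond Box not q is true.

{s, t, v, w}

s: successors {v}; Box not q there: v:T. ✓
t: successors {s}; Box not q there: s:T. ✓
u: successors {t}; Box not q there: t:F. ✗
v: successors {v}; Box not q there: v:T. ✓
w: successors {t, v}; Box not q there: t:F, v:T. ✓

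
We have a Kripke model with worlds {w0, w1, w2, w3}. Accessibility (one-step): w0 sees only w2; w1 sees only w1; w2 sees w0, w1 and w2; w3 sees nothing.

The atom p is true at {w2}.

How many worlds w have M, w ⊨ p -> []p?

w0: p is F, []p is T. ✓
w1: p is F, []p is F. ✓
w2: p is T, []p is F. ✗
w3: p is F, []p is T. ✓
Satisfying worlds: {w0, w1, w3}.

3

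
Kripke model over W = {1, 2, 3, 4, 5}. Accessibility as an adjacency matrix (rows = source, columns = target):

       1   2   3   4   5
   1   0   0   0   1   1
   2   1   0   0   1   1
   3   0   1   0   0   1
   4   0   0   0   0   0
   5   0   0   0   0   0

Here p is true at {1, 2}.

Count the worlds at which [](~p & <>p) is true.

2

1: successors {4, 5}; ~p & <>p there: 4:F, 5:F. ✗
2: successors {1, 4, 5}; ~p & <>p there: 1:F, 4:F, 5:F. ✗
3: successors {2, 5}; ~p & <>p there: 2:F, 5:F. ✗
4: no successors, so [](~p & <>p) holds vacuously. ✓
5: no successors, so [](~p & <>p) holds vacuously. ✓
Satisfying worlds: {4, 5}.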